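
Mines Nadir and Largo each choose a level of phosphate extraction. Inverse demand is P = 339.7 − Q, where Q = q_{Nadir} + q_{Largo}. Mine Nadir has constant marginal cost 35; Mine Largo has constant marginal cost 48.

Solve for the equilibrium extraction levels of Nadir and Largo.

Mine Nadir's profit: π = q_{Nadir}(339.7 − (q_{Nadir} + q_{Largo})) − 35q_{Nadir}.
∂π/∂q_{Nadir} = 304.7 − 2q_{Nadir} − q_{Largo} = 0, so q_{Nadir} = 152.35 − 0.5q_{Largo}.
By the same steps for Largo: q_{Largo} = 145.85 − 0.5q_{Nadir}.
Substituting the second reaction function into the first: q_{Nadir} = 152.35 − 0.5(145.85 − 0.5q_{Nadir}), which gives 0.75q_{Nadir} = 79.425 ⇒ q_{Nadir} = 105.9.
Then q_{Largo} = 145.85 − 0.5·105.9 = 92.9.

105.9, 92.9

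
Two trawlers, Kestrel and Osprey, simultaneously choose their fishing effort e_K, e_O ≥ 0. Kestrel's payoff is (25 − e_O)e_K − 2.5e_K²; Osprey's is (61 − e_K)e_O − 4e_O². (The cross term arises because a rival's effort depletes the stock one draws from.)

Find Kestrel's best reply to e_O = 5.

Expanding Kestrel's payoff: 25e_K − e_Oe_K − 2.5e_K².
∂π/∂e_K = 25 − e_O − 5e_K = 0, so e_K = 5 − 0.2e_O.
At e_O = 5: e_K = 5 − 0.2·5 = 4.

4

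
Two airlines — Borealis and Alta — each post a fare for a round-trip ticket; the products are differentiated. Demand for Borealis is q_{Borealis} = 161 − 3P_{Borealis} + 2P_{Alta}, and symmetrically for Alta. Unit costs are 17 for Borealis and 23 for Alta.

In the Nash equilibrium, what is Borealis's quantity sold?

Borealis's profit: π = (P_{Borealis} − 17)(161 − 3P_{Borealis} + 2P_{Alta}).
∂π/∂P_{Borealis} = 212 − 6P_{Borealis} + 2P_{Alta} = 0 ⇒ P_{Borealis} = 106/3 + (1/3)P_{Alta}.
Similarly P_{Alta} = 115/3 + (1/3)P_{Borealis}.
Solving the two reaction functions simultaneously: (1 − (1/3)(1/3))P_{Borealis} = 106/3 + (1/3)·(115/3), so (8/9)P_{Borealis} = 433/9 and P_{Borealis} = 54.125.
Then P_{Alta} = 115/3 + (1/3)·54.125 = 56.375.
q_{Borealis} = 161 − 3·54.125 + 2·56.375 = 111.375.

111.375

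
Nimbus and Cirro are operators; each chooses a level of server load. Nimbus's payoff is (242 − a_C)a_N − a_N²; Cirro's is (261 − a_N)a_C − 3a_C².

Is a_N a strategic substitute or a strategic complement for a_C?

strategic substitutes

Expanding Nimbus's payoff: 242a_N − a_Ca_N − a_N².
∂π/∂a_N = 242 − a_C − 2a_N = 0, so a_N = 121 − 0.5a_C.
The best-response slope da_N/da_C = −0.5 < 0: the reaction function is downward-sloping, so the choices are strategic substitutes.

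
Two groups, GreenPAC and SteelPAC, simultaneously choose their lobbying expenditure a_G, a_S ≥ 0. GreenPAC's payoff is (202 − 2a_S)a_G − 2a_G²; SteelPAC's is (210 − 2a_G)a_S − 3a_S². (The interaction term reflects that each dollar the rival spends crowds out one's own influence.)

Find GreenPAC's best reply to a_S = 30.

35.5

Expanding GreenPAC's payoff: 202a_G − 2a_Sa_G − 2a_G².
∂π/∂a_G = 202 − 2a_S − 4a_G = 0, so a_G = 50.5 − 0.5a_S.
At a_S = 30: a_G = 50.5 − 0.5·30 = 35.5.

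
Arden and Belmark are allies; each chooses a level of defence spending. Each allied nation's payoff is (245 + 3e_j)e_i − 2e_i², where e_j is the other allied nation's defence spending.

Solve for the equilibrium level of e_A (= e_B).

245

Arden's payoff is (245 + 3e_B)e_A − 2e_A².
∂π/∂e_A = 245 + 3e_B − 4e_A = 0, so e_A = 61.25 + 0.75e_B.
Setting e_A = e_B in the reaction function: e_A = 61.25 + 0.75e_A, so e_A = 61.25 / 0.25 = 245.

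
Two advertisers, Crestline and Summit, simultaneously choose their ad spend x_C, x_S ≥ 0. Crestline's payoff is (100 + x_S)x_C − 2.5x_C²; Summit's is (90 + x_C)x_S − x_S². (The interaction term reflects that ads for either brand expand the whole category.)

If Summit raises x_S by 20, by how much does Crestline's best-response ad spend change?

Expanding Crestline's payoff: 100x_C + x_Sx_C − 2.5x_C².
∂π/∂x_C = 100 + x_S − 5x_C = 0, so x_C = 20 + 0.2x_S.
The reaction-function slope is 0.2, so a 20-unit rise in x_S moves x_C by 0.2 × 20 = 4. Crestline's best response rises — the actions are strategic complements.

4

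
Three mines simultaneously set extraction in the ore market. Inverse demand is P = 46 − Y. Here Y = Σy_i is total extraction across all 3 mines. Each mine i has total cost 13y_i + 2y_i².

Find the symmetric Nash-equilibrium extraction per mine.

A representative mine's profit is π_i = y_i(46 − Y) − 13y_i − 2y_i², with Y = y_i + Σ_{j≠i} y_j.
First-order condition: 33 − 6y_i − Σ_{j≠i} y_j = 0.
Imposing symmetry (y_j = y for all j) turns Σ_{j≠i} y_j into 2y, so 33 = 8y and y = 4.125.

4.125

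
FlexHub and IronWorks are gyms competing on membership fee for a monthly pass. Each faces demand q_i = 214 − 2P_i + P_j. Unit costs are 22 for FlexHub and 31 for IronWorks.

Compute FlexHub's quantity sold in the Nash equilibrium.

FlexHub's profit: π = (P_{FlexHub} − 22)(214 − 2P_{FlexHub} + P_{IronWorks}).
∂π/∂P_{FlexHub} = 258 − 4P_{FlexHub} + P_{IronWorks} = 0 ⇒ P_{FlexHub} = 64.5 + 0.25P_{IronWorks}.
Similarly P_{IronWorks} = 69 + 0.25P_{FlexHub}.
Plugging P_{IronWorks} into FlexHub's best response: P_{FlexHub} = 64.5 + 0.25(69 + 0.25P_{FlexHub}) ⇒ 0.9375P_{FlexHub} = 81.75, so P_{FlexHub} = 87.2.
Then P_{IronWorks} = 69 + 0.25·87.2 = 90.8.
q_{FlexHub} = 214 − 2·87.2 + 90.8 = 130.4.

130.4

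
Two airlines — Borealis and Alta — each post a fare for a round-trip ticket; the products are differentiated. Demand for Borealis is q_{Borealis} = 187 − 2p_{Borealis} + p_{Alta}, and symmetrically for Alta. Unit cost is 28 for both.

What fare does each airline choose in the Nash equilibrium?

Borealis's profit: π = (p_{Borealis} − 28)(187 − 2p_{Borealis} + p_{Alta}).
∂π/∂p_{Borealis} = 243 − 4p_{Borealis} + p_{Alta} = 0 ⇒ p_{Borealis} = 60.75 + 0.25p_{Alta}.
Setting p_{Borealis} = p_{Alta} in the reaction function: p_{Borealis} = 60.75 + 0.25p_{Borealis}, so p_{Borealis} = 60.75 / 0.75 = 81.

81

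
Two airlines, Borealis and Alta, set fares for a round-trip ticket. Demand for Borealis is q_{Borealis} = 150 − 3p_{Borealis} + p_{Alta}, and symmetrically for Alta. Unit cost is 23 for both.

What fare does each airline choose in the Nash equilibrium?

43.8

Borealis's profit: π = (p_{Borealis} − 23)(150 − 3p_{Borealis} + p_{Alta}).
∂π/∂p_{Borealis} = 219 − 6p_{Borealis} + p_{Alta} = 0 ⇒ p_{Borealis} = 36.5 + (1/6)p_{Alta}.
Setting p_{Borealis} = p_{Alta} in the reaction function: p_{Borealis} = 36.5 + (1/6)p_{Borealis}, so p_{Borealis} = 36.5 / (5/6) = 43.8.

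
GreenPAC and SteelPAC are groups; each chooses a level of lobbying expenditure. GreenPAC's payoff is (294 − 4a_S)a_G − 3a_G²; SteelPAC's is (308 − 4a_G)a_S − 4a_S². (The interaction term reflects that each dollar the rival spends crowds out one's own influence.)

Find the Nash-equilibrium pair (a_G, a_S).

Expanding GreenPAC's payoff: 294a_G − 4a_Sa_G − 3a_G².
∂π/∂a_G = 294 − 4a_S − 6a_G = 0, so a_G = 49 − (2/3)a_S.
Likewise for SteelPAC: a_S = 38.5 − 0.5a_G.
Solving the two reaction functions simultaneously: (1 − (−2/3)(−0.5))a_G = 49 − (2/3)·38.5, so (2/3)a_G = 70/3 and a_G = 35.
Then a_S = 38.5 − 0.5·35 = 21.

35, 21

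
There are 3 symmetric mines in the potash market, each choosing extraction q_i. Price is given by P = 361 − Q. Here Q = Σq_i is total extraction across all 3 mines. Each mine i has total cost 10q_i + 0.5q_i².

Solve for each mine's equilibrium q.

70.2

A representative mine's profit is π_i = q_i(361 − Q) − 10q_i − 0.5q_i², with Q = q_i + Σ_{j≠i} q_j.
First-order condition: 351 − 3q_i − Σ_{j≠i} q_j = 0.
Imposing symmetry (q_j = q for all j) turns Σ_{j≠i} q_j into 2q, so 351 = 5q and q = 70.2.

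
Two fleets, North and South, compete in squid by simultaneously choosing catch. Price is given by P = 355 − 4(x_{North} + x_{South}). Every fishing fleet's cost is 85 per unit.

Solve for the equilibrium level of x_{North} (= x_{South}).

Fishing fleet North's profit: π = x_{North}(355 − 4(x_{North} + x_{South})) − 85x_{North}.
∂π/∂x_{North} = 270 − 8x_{North} − 4x_{South} = 0, so x_{North} = 33.75 − 0.5x_{South}.
By symmetry x_{South} = x_{North}; substituting into the reaction function, 1.5x_{North} = 33.75 and x_{North} = 22.5.

22.5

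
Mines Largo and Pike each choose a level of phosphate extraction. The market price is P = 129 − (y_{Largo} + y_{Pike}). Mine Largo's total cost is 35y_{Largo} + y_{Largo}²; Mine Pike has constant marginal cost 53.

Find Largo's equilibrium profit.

Mine Largo's profit: π = y_{Largo}(129 − (y_{Largo} + y_{Pike})) − 35y_{Largo} − y_{Largo}².
∂π/∂y_{Largo} = 94 − 4y_{Largo} − y_{Pike} = 0, so y_{Largo} = 23.5 − 0.25y_{Pike}.
For Pike: ∂π/∂y_{Pike} = 76 − 2y_{Pike} − y_{Largo} = 0 ⇒ y_{Pike} = 38 − 0.5y_{Largo}.
Plugging y_{Pike} into Largo's best response: y_{Largo} = 23.5 − 0.25(38 − 0.5y_{Largo}) ⇒ 0.875y_{Largo} = 14, so y_{Largo} = 16.
Then y_{Pike} = 38 − 0.5·16 = 30.
Price P = 129 − 46 = 83.
Largo's profit: (83 − 35)·16 − (16)² = 512.

512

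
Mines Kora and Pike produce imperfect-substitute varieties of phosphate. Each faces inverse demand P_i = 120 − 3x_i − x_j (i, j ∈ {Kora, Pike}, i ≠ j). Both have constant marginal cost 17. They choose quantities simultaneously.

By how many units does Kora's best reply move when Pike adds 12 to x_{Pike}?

Mine Kora's profit: π = x_{Kora}(120 − 3x_{Kora} − x_{Pike}) − 17x_{Kora}.
∂π/∂x_{Kora} = 103 − 6x_{Kora} − x_{Pike} = 0 ⇒ x_{Kora} = 103/6 − (1/6)x_{Pike}.
The reaction-function slope is −1/6, so a 12-unit rise in x_{Pike} moves x_{Kora} by −1/6 × 12 = −2. Kora's best response falls — the actions are strategic substitutes.

-2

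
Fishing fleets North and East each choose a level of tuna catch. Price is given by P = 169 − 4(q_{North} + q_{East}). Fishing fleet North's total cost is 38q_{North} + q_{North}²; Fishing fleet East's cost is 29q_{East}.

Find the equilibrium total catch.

Fishing fleet North's profit: π = q_{North}(169 − 4(q_{North} + q_{East})) − 38q_{North} − q_{North}².
∂π/∂q_{North} = 131 − 10q_{North} − 4q_{East} = 0, so q_{North} = 13.1 − 0.4q_{East}.
For East: ∂π/∂q_{East} = 140 − 8q_{East} − 4q_{North} = 0 ⇒ q_{East} = 17.5 − 0.5q_{North}.
Solving the two reaction functions simultaneously: (1 − (−0.4)(−0.5))q_{North} = 13.1 − 0.4·17.5, so 0.8q_{North} = 6.1 and q_{North} = 7.625.
Then q_{East} = 17.5 − 0.5·7.625 = 13.6875.
Total catch: 7.625 + 13.6875 = 21.3125.

21.3125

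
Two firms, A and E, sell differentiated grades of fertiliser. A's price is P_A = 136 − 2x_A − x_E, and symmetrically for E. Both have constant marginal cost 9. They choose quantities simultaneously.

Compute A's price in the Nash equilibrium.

Firm A's profit: π = x_A(136 − 2x_A − x_E) − 9x_A.
∂π/∂x_A = 127 − 4x_A − x_E = 0 ⇒ x_A = 31.75 − 0.25x_E.
Setting x_A = x_E in the reaction function: x_A = 31.75 − 0.25x_A, so x_A = 31.75 / 1.25 = 25.4.
P_A = 136 − 2·25.4 − 25.4 = 59.8.

59.8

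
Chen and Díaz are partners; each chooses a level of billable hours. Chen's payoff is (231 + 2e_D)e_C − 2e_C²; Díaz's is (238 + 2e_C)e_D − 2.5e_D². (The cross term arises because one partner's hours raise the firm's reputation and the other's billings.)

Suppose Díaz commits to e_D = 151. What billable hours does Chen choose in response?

133.25

Expanding Chen's payoff: 231e_C + 2e_De_C − 2e_C².
∂π/∂e_C = 231 + 2e_D − 4e_C = 0, so e_C = 57.75 + 0.5e_D.
At e_D = 151: e_C = 57.75 + 0.5·151 = 133.25.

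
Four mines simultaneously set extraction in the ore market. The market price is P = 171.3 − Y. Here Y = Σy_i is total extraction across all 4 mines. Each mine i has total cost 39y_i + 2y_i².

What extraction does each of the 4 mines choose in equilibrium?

A representative mine's profit is π_i = y_i(171.3 − Y) − 39y_i − 2y_i², with Y = y_i + Σ_{j≠i} y_j.
First-order condition: 132.3 − 6y_i − Σ_{j≠i} y_j = 0.
Imposing symmetry (y_j = y for all j) turns Σ_{j≠i} y_j into 3y, so 132.3 = 9y and y = 14.7.

14.7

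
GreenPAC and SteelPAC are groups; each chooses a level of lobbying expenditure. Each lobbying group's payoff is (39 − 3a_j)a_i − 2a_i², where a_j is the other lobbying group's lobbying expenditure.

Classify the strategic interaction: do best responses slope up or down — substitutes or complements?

GreenPAC's payoff is (39 − 3a_S)a_G − 2a_G².
∂π/∂a_G = 39 − 3a_S − 4a_G = 0, so a_G = 9.75 − 0.75a_S.
The best-response slope da_G/da_S = −0.75 < 0: the reaction function is downward-sloping, so the choices are strategic substitutes.

strategic substitutes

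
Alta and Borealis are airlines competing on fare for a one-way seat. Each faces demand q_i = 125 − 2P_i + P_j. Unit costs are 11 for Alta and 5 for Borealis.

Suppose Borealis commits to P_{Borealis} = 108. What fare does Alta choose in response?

63.75

Alta's profit: π = (P_{Alta} − 11)(125 − 2P_{Alta} + P_{Borealis}).
∂π/∂P_{Alta} = 147 − 4P_{Alta} + P_{Borealis} = 0 ⇒ P_{Alta} = 36.75 + 0.25P_{Borealis}.
At P_{Borealis} = 108: P_{Alta} = 36.75 + 0.25·108 = 63.75.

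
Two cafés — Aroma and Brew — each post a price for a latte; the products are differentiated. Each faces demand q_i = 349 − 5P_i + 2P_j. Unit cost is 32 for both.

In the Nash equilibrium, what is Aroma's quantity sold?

158.125

Aroma's profit: π = (P_{Aroma} − 32)(349 − 5P_{Aroma} + 2P_{Brew}).
∂π/∂P_{Aroma} = 509 − 10P_{Aroma} + 2P_{Brew} = 0 ⇒ P_{Aroma} = 50.9 + 0.2P_{Brew}.
The game is symmetric, so in equilibrium P_{Brew} = P_{Aroma}: the reaction function gives 0.8P_{Aroma} = 50.9, hence P_{Aroma} = 63.625.
q_{Aroma} = 349 − 5·63.625 + 2·63.625 = 158.125.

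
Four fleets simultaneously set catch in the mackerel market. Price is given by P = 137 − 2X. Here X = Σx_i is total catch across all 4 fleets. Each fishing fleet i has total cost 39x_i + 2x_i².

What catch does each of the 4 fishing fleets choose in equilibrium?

A representative fishing fleet's profit is π_i = x_i(137 − 2X) − 39x_i − 2x_i², with X = x_i + Σ_{j≠i} x_j.
First-order condition: 98 − 8x_i − 2Σ_{j≠i} x_j = 0.
Imposing symmetry (x_j = x for all j) turns Σ_{j≠i} x_j into 3x, so 98 = 14x and x = 7.

7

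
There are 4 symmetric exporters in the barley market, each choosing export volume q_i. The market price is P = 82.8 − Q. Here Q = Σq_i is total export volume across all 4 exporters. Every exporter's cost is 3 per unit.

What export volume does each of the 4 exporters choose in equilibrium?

A representative exporter's profit is π_i = q_i(82.8 − Q) − 3q_i, with Q = q_i + Σ_{j≠i} q_j.
First-order condition: 79.8 − 2q_i − Σ_{j≠i} q_j = 0.
Imposing symmetry (q_j = q for all j) turns Σ_{j≠i} q_j into 3q, so 79.8 = 5q and q = 15.96.

15.96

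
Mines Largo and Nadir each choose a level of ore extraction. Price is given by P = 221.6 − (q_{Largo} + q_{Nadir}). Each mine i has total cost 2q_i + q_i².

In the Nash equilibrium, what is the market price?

133.76

Mine Largo's profit: π = q_{Largo}(221.6 − (q_{Largo} + q_{Nadir})) − 2q_{Largo} − q_{Largo}².
∂π/∂q_{Largo} = 219.6 − 4q_{Largo} − q_{Nadir} = 0, so q_{Largo} = 54.9 − 0.25q_{Nadir}.
The game is symmetric, so in equilibrium q_{Nadir} = q_{Largo}: the reaction function gives 1.25q_{Largo} = 54.9, hence q_{Largo} = 43.92.
Equilibrium price: P = 221.6 − 87.84 = 133.76.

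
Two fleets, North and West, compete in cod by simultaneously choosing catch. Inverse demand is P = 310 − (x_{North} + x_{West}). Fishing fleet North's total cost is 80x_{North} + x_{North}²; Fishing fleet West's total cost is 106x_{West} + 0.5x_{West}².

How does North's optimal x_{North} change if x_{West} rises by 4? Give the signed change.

Fishing fleet North's profit: π = x_{North}(310 − (x_{North} + x_{West})) − 80x_{North} − x_{North}².
∂π/∂x_{North} = 230 − 4x_{North} − x_{West} = 0, so x_{North} = 57.5 − 0.25x_{West}.
The reaction-function slope is −0.25, so a 4-unit rise in x_{West} moves x_{North} by −0.25 × 4 = −1. North's best response falls — the actions are strategic substitutes.

-1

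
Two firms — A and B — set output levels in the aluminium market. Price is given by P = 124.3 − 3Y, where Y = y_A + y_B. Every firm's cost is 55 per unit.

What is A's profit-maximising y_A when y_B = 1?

Firm A's profit: π = y_A(124.3 − 3(y_A + y_B)) − 55y_A.
∂π/∂y_A = 69.3 − 6y_A − 3y_B = 0, so y_A = 11.55 − 0.5y_B.
At y_B = 1: y_A = 11.55 − 0.5·1 = 11.05.

11.05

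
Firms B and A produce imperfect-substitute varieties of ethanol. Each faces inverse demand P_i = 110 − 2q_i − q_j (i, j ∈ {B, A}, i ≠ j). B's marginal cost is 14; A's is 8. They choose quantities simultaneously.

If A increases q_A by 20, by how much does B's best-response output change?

-5

Firm B's profit: π = q_B(110 − 2q_B − q_A) − 14q_B.
∂π/∂q_B = 96 − 4q_B − q_A = 0 ⇒ q_B = 24 − 0.25q_A.
The reaction-function slope is −0.25, so a 20-unit rise in q_A moves q_B by −0.25 × 20 = −5. B's best response falls — the actions are strategic substitutes.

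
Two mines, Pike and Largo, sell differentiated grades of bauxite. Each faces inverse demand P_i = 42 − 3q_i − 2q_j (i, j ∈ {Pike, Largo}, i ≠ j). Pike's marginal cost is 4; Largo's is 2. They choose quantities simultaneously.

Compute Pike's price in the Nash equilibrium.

17.875

Mine Pike's profit: π = q_{Pike}(42 − 3q_{Pike} − 2q_{Largo}) − 4q_{Pike}.
∂π/∂q_{Pike} = 38 − 6q_{Pike} − 2q_{Largo} = 0 ⇒ q_{Pike} = 19/3 − (1/3)q_{Largo}.
Similarly q_{Largo} = 20/3 − (1/3)q_{Pike}.
Plugging q_{Largo} into Pike's best response: q_{Pike} = 19/3 − (1/3)(20/3 − (1/3)q_{Pike}) ⇒ (8/9)q_{Pike} = 37/9, so q_{Pike} = 4.625.
Then q_{Largo} = 20/3 − (1/3)·4.625 = 5.125.
P_{Pike} = 42 − 3·4.625 − 2·5.125 = 17.875.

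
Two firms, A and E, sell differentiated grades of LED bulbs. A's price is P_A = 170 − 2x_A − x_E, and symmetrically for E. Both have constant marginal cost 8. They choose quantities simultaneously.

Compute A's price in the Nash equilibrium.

Firm A's profit: π = x_A(170 − 2x_A − x_E) − 8x_A.
∂π/∂x_A = 162 − 4x_A − x_E = 0 ⇒ x_A = 40.5 − 0.25x_E.
By symmetry x_E = x_A; substituting into the reaction function, 1.25x_A = 40.5 and x_A = 32.4.
P_A = 170 − 2·32.4 − 32.4 = 72.8.

72.8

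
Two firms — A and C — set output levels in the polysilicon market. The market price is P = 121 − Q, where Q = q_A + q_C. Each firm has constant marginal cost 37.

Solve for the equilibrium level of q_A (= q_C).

Firm A's profit: π = q_A(121 − (q_A + q_C)) − 37q_A.
∂π/∂q_A = 84 − 2q_A − q_C = 0, so q_A = 42 − 0.5q_C.
Setting q_A = q_C in the reaction function: q_A = 42 − 0.5q_A, so q_A = 42 / 1.5 = 28.

28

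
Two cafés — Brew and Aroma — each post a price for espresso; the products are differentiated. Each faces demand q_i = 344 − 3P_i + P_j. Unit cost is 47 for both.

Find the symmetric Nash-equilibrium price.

Brew's profit: π = (P_{Brew} − 47)(344 − 3P_{Brew} + P_{Aroma}).
∂π/∂P_{Brew} = 485 − 6P_{Brew} + P_{Aroma} = 0 ⇒ P_{Brew} = 485/6 + (1/6)P_{Aroma}.
Setting P_{Brew} = P_{Aroma} in the reaction function: P_{Brew} = 485/6 + (1/6)P_{Brew}, so P_{Brew} = (485/6) / (5/6) = 97.

97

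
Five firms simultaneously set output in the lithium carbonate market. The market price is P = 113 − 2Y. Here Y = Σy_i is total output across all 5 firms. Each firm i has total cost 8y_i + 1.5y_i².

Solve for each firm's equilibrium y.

A representative firm's profit is π_i = y_i(113 − 2Y) − 8y_i − 1.5y_i², with Y = y_i + Σ_{j≠i} y_j.
First-order condition: 105 − 7y_i − 2Σ_{j≠i} y_j = 0.
Imposing symmetry (y_j = y for all j) turns Σ_{j≠i} y_j into 4y, so 105 = 15y and y = 7.

7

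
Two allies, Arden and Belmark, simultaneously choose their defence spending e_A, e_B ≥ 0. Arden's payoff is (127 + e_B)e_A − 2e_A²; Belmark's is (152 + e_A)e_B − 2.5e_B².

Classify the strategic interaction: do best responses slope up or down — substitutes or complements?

strategic complements

Expanding Arden's payoff: 127e_A + e_Be_A − 2e_A².
∂π/∂e_A = 127 + e_B − 4e_A = 0, so e_A = 31.75 + 0.25e_B.
The best-response slope de_A/de_B = 0.25 > 0: the reaction function is upward-sloping, so the choices are strategic complements.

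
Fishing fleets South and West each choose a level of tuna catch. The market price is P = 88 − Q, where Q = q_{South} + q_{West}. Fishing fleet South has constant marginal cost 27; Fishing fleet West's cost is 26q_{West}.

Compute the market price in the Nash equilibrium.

47

Fishing fleet South's profit: π = q_{South}(88 − (q_{South} + q_{West})) − 27q_{South}.
∂π/∂q_{South} = 61 − 2q_{South} − q_{West} = 0, so q_{South} = 30.5 − 0.5q_{West}.
By the same steps for West: q_{West} = 31 − 0.5q_{South}.
Substituting the second reaction function into the first: q_{South} = 30.5 − 0.5(31 − 0.5q_{South}), which gives 0.75q_{South} = 15 ⇒ q_{South} = 20.
Then q_{West} = 31 − 0.5·20 = 21.
Equilibrium price: P = 88 − 41 = 47.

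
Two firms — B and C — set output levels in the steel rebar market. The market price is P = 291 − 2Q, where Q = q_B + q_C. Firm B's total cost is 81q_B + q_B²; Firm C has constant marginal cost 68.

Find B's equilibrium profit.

Firm B's profit: π = q_B(291 − 2(q_B + q_C)) − 81q_B − q_B².
∂π/∂q_B = 210 − 6q_B − 2q_C = 0, so q_B = 35 − (1/3)q_C.
For C: ∂π/∂q_C = 223 − 4q_C − 2q_B = 0 ⇒ q_C = 55.75 − 0.5q_B.
Plugging q_C into B's best response: q_B = 35 − (1/3)(55.75 − 0.5q_B) ⇒ (5/6)q_B = 197/12, so q_B = 19.7.
Then q_C = 55.75 − 0.5·19.7 = 45.9.
Price P = 291 − 2·65.6 = 159.8.
B's profit: (159.8 − 81)·19.7 − (19.7)² = 1164.27.

1164.27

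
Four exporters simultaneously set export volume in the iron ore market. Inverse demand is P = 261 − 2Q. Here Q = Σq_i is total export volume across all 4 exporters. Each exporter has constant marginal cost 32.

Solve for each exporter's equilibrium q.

22.9

A representative exporter's profit is π_i = q_i(261 − 2Q) − 32q_i, with Q = q_i + Σ_{j≠i} q_j.
First-order condition: 229 − 4q_i − 2Σ_{j≠i} q_j = 0.
In a symmetric equilibrium every exporter chooses the same q, so Σ_{j≠i} q_j = 3q. The condition becomes 229 − 10q = 0, giving q = 229/10 = 22.9.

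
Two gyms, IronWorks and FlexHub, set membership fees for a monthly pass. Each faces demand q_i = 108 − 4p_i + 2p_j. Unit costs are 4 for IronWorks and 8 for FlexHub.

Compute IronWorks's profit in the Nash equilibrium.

IronWorks's profit: π = (p_{IronWorks} − 4)(108 − 4p_{IronWorks} + 2p_{FlexHub}).
∂π/∂p_{IronWorks} = 124 − 8p_{IronWorks} + 2p_{FlexHub} = 0 ⇒ p_{IronWorks} = 15.5 + 0.25p_{FlexHub}.
Similarly p_{FlexHub} = 17.5 + 0.25p_{IronWorks}.
Substituting the second reaction function into the first: p_{IronWorks} = 15.5 + 0.25(17.5 + 0.25p_{IronWorks}), which gives 0.9375p_{IronWorks} = 19.875 ⇒ p_{IronWorks} = 21.2.
Then p_{FlexHub} = 17.5 + 0.25·21.2 = 22.8.
q_{IronWorks} = 108 − 4·21.2 + 2·22.8 = 68.8.
Profit = (21.2 − 4)·68.8 = 1183.36.

1183.36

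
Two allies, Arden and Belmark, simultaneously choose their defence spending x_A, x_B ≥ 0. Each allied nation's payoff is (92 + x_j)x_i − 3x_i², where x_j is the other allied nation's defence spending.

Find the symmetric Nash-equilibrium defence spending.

Arden's payoff is (92 + x_B)x_A − 3x_A².
∂π/∂x_A = 92 + x_B − 6x_A = 0, so x_A = 46/3 + (1/6)x_B.
The game is symmetric, so in equilibrium x_B = x_A: the reaction function gives (5/6)x_A = 46/3, hence x_A = 18.4.

18.4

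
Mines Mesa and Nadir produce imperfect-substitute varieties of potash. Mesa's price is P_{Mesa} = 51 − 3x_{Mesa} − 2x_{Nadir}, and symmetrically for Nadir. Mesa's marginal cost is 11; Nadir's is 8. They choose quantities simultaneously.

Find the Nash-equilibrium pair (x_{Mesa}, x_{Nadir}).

Mine Mesa's profit: π = x_{Mesa}(51 − 3x_{Mesa} − 2x_{Nadir}) − 11x_{Mesa}.
∂π/∂x_{Mesa} = 40 − 6x_{Mesa} − 2x_{Nadir} = 0 ⇒ x_{Mesa} = 20/3 − (1/3)x_{Nadir}.
Similarly x_{Nadir} = 43/6 − (1/3)x_{Mesa}.
Plugging x_{Nadir} into Mesa's best response: x_{Mesa} = 20/3 − (1/3)(43/6 − (1/3)x_{Mesa}) ⇒ (8/9)x_{Mesa} = 77/18, so x_{Mesa} = 4.8125.
Then x_{Nadir} = 43/6 − (1/3)·4.8125 = 5.5625.

4.8125, 5.5625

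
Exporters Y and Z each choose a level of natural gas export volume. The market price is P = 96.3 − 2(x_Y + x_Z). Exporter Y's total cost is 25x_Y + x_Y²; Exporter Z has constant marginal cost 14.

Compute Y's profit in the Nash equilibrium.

Exporter Y's profit: π = x_Y(96.3 − 2(x_Y + x_Z)) − 25x_Y − x_Y².
∂π/∂x_Y = 71.3 − 6x_Y − 2x_Z = 0, so x_Y = 713/60 − (1/3)x_Z.
For Z: ∂π/∂x_Z = 82.3 − 4x_Z − 2x_Y = 0 ⇒ x_Z = 20.575 − 0.5x_Y.
Substituting the second reaction function into the first: x_Y = 713/60 − (1/3)(20.575 − 0.5x_Y), which gives (5/6)x_Y = 5.025 ⇒ x_Y = 6.03.
Then x_Z = 20.575 − 0.5·6.03 = 17.56.
Price P = 96.3 − 2·23.59 = 49.12.
Y's profit: (49.12 − 25)·6.03 − (6.03)² = 109.0827.

109.0827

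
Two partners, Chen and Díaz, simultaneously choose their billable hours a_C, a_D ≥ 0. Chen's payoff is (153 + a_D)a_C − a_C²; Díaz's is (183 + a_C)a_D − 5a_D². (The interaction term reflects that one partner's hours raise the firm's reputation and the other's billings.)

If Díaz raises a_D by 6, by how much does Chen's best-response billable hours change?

Expanding Chen's payoff: 153a_C + a_Da_C − a_C².
∂π/∂a_C = 153 + a_D − 2a_C = 0, so a_C = 76.5 + 0.5a_D.
The reaction-function slope is 0.5, so a 6-unit rise in a_D moves a_C by 0.5 × 6 = 3. Chen's best response rises — the actions are strategic complements.

3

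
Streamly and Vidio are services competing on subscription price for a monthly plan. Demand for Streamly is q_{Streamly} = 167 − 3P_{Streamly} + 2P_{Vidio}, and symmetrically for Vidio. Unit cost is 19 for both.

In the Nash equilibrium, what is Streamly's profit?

Streamly's profit: π = (P_{Streamly} − 19)(167 − 3P_{Streamly} + 2P_{Vidio}).
∂π/∂P_{Streamly} = 224 − 6P_{Streamly} + 2P_{Vidio} = 0 ⇒ P_{Streamly} = 112/3 + (1/3)P_{Vidio}.
Setting P_{Streamly} = P_{Vidio} in the reaction function: P_{Streamly} = 112/3 + (1/3)P_{Streamly}, so P_{Streamly} = (112/3) / (2/3) = 56.
q_{Streamly} = 167 − 3·56 + 2·56 = 111.
Profit = (56 − 19)·111 = 4107.

4107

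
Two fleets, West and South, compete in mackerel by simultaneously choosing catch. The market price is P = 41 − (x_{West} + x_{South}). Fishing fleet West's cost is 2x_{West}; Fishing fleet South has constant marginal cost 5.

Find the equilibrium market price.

16

Fishing fleet West's profit: π = x_{West}(41 − (x_{West} + x_{South})) − 2x_{West}.
∂π/∂x_{West} = 39 − 2x_{West} − x_{South} = 0, so x_{West} = 19.5 − 0.5x_{South}.
By the same steps for South: x_{South} = 18 − 0.5x_{West}.
Solving the two reaction functions simultaneously: (1 − (−0.5)(−0.5))x_{West} = 19.5 − 0.5·18, so 0.75x_{West} = 10.5 and x_{West} = 14.
Then x_{South} = 18 − 0.5·14 = 11.
Equilibrium price: P = 41 − 25 = 16.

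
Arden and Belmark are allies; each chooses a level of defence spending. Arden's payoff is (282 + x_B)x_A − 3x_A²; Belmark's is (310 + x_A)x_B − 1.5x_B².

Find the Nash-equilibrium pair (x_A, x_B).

68, 126

Expanding Arden's payoff: 282x_A + x_Bx_A − 3x_A².
∂π/∂x_A = 282 + x_B − 6x_A = 0, so x_A = 47 + (1/6)x_B.
Likewise for Belmark: x_B = 310/3 + (1/3)x_A.
Solving the two reaction functions simultaneously: (1 − (1/6)(1/3))x_A = 47 + (1/6)·(310/3), so (17/18)x_A = 578/9 and x_A = 68.
Then x_B = 310/3 + (1/3)·68 = 126.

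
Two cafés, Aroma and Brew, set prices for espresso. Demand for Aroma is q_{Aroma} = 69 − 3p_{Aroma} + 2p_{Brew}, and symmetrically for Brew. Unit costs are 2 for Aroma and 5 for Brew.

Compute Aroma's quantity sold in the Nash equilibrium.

Aroma's profit: π = (p_{Aroma} − 2)(69 − 3p_{Aroma} + 2p_{Brew}).
∂π/∂p_{Aroma} = 75 − 6p_{Aroma} + 2p_{Brew} = 0 ⇒ p_{Aroma} = 12.5 + (1/3)p_{Brew}.
Similarly p_{Brew} = 14 + (1/3)p_{Aroma}.
Solving the two reaction functions simultaneously: (1 − (1/3)(1/3))p_{Aroma} = 12.5 + (1/3)·14, so (8/9)p_{Aroma} = 103/6 and p_{Aroma} = 19.3125.
Then p_{Brew} = 14 + (1/3)·19.3125 = 20.4375.
q_{Aroma} = 69 − 3·19.3125 + 2·20.4375 = 51.9375.

51.9375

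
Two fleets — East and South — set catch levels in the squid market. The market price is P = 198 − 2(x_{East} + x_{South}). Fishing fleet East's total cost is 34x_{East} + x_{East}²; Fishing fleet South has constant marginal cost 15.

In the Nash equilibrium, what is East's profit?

630.75

Fishing fleet East's profit: π = x_{East}(198 − 2(x_{East} + x_{South})) − 34x_{East} − x_{East}².
∂π/∂x_{East} = 164 − 6x_{East} − 2x_{South} = 0, so x_{East} = 82/3 − (1/3)x_{South}.
For South: ∂π/∂x_{South} = 183 − 4x_{South} − 2x_{East} = 0 ⇒ x_{South} = 45.75 − 0.5x_{East}.
Solving the two reaction functions simultaneously: (1 − (−1/3)(−0.5))x_{East} = 82/3 − (1/3)·45.75, so (5/6)x_{East} = 145/12 and x_{East} = 14.5.
Then x_{South} = 45.75 − 0.5·14.5 = 38.5.
Price P = 198 − 2·53 = 92.
East's profit: (92 − 34)·14.5 − (14.5)² = 630.75.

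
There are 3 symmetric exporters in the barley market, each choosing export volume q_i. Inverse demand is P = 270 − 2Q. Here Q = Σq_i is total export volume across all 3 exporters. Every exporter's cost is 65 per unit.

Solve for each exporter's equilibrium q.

A representative exporter's profit is π_i = q_i(270 − 2Q) − 65q_i, with Q = q_i + Σ_{j≠i} q_j.
First-order condition: 205 − 4q_i − 2Σ_{j≠i} q_j = 0.
Imposing symmetry (q_j = q for all j) turns Σ_{j≠i} q_j into 2q, so 205 = 8q and q = 25.625.

25.625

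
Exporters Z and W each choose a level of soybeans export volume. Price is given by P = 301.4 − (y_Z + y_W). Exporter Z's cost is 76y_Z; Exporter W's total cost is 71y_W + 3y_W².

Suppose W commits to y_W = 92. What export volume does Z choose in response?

Exporter Z's profit: π = y_Z(301.4 − (y_Z + y_W)) − 76y_Z.
∂π/∂y_Z = 225.4 − 2y_Z − y_W = 0, so y_Z = 112.7 − 0.5y_W.
At y_W = 92: y_Z = 112.7 − 0.5·92 = 66.7.

66.7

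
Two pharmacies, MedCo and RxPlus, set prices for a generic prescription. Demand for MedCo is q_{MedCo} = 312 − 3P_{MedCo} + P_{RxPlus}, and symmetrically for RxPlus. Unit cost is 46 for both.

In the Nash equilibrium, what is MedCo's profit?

MedCo's profit: π = (P_{MedCo} − 46)(312 − 3P_{MedCo} + P_{RxPlus}).
∂π/∂P_{MedCo} = 450 − 6P_{MedCo} + P_{RxPlus} = 0 ⇒ P_{MedCo} = 75 + (1/6)P_{RxPlus}.
By symmetry P_{RxPlus} = P_{MedCo}; substituting into the reaction function, (5/6)P_{MedCo} = 75 and P_{MedCo} = 90.
q_{MedCo} = 312 − 3·90 + 90 = 132.
Profit = (90 − 46)·132 = 5808.

5808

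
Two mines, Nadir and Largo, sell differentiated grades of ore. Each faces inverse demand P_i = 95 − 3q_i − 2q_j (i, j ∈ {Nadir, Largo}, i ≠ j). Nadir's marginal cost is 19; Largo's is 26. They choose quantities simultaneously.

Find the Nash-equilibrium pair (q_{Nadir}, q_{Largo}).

Mine Nadir's profit: π = q_{Nadir}(95 − 3q_{Nadir} − 2q_{Largo}) − 19q_{Nadir}.
∂π/∂q_{Nadir} = 76 − 6q_{Nadir} − 2q_{Largo} = 0 ⇒ q_{Nadir} = 38/3 − (1/3)q_{Largo}.
Similarly q_{Largo} = 11.5 − (1/3)q_{Nadir}.
Substituting the second reaction function into the first: q_{Nadir} = 38/3 − (1/3)(11.5 − (1/3)q_{Nadir}), which gives (8/9)q_{Nadir} = 53/6 ⇒ q_{Nadir} = 9.9375.
Then q_{Largo} = 11.5 − (1/3)·9.9375 = 8.1875.

9.9375, 8.1875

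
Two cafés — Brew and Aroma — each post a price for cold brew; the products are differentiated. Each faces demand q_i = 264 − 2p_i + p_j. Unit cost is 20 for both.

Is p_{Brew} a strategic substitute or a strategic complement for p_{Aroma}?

Brew's profit: π = (p_{Brew} − 20)(264 − 2p_{Brew} + p_{Aroma}).
∂π/∂p_{Brew} = 304 − 4p_{Brew} + p_{Aroma} = 0 ⇒ p_{Brew} = 76 + 0.25p_{Aroma}.
The best-response slope dp_{Brew}/dp_{Aroma} = 0.25 > 0: the reaction function is upward-sloping, so the choices are strategic complements.

strategic complements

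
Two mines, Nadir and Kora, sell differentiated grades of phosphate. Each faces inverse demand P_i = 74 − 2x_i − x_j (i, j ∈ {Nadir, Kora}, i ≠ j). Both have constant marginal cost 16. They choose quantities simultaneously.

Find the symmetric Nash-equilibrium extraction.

11.6

Mine Nadir's profit: π = x_{Nadir}(74 − 2x_{Nadir} − x_{Kora}) − 16x_{Nadir}.
∂π/∂x_{Nadir} = 58 − 4x_{Nadir} − x_{Kora} = 0 ⇒ x_{Nadir} = 14.5 − 0.25x_{Kora}.
Setting x_{Nadir} = x_{Kora} in the reaction function: x_{Nadir} = 14.5 − 0.25x_{Nadir}, so x_{Nadir} = 14.5 / 1.25 = 11.6.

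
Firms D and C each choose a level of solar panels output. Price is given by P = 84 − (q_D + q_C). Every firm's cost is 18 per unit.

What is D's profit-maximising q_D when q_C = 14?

Firm D's profit: π = q_D(84 − (q_D + q_C)) − 18q_D.
∂π/∂q_D = 66 − 2q_D − q_C = 0, so q_D = 33 − 0.5q_C.
At q_C = 14: q_D = 33 − 0.5·14 = 26.

26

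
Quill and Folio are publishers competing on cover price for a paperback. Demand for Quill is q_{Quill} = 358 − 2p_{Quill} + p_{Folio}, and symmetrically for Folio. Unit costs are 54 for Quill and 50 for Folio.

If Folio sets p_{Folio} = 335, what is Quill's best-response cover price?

200.25

Quill's profit: π = (p_{Quill} − 54)(358 − 2p_{Quill} + p_{Folio}).
∂π/∂p_{Quill} = 466 − 4p_{Quill} + p_{Folio} = 0 ⇒ p_{Quill} = 116.5 + 0.25p_{Folio}.
At p_{Folio} = 335: p_{Quill} = 116.5 + 0.25·335 = 200.25.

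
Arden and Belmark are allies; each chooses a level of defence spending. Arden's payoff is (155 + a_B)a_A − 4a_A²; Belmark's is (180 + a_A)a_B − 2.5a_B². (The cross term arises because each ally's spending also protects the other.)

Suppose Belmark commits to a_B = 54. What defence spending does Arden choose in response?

26.125

Expanding Arden's payoff: 155a_A + a_Ba_A − 4a_A².
∂π/∂a_A = 155 + a_B − 8a_A = 0, so a_A = 19.375 + 0.125a_B.
At a_B = 54: a_A = 19.375 + 0.125·54 = 26.125.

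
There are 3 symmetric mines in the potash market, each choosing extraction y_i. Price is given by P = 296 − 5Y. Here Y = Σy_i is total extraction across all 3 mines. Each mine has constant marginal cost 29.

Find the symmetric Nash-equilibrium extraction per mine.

A representative mine's profit is π_i = y_i(296 − 5Y) − 29y_i, with Y = y_i + Σ_{j≠i} y_j.
First-order condition: 267 − 10y_i − 5Σ_{j≠i} y_j = 0.
In a symmetric equilibrium every mine chooses the same y, so Σ_{j≠i} y_j = 2y. The condition becomes 267 − 20y = 0, giving y = 267/20 = 13.35.

13.35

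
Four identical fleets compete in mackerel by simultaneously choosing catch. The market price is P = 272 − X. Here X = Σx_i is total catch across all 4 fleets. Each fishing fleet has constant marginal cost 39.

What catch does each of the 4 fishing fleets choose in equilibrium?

46.6

A representative fishing fleet's profit is π_i = x_i(272 − X) − 39x_i, with X = x_i + Σ_{j≠i} x_j.
First-order condition: 233 − 2x_i − Σ_{j≠i} x_j = 0.
Imposing symmetry (x_j = x for all j) turns Σ_{j≠i} x_j into 3x, so 233 = 5x and x = 46.6.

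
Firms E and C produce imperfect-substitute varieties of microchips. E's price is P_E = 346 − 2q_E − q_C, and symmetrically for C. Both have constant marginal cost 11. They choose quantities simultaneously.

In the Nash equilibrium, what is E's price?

Firm E's profit: π = q_E(346 − 2q_E − q_C) − 11q_E.
∂π/∂q_E = 335 − 4q_E − q_C = 0 ⇒ q_E = 83.75 − 0.25q_C.
Setting q_E = q_C in the reaction function: q_E = 83.75 − 0.25q_E, so q_E = 83.75 / 1.25 = 67.
P_E = 346 − 2·67 − 67 = 145.

145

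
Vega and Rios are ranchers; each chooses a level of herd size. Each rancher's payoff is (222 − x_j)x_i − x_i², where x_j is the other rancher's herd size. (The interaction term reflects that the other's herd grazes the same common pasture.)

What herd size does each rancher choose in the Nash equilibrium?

Vega's payoff is (222 − x_R)x_V − x_V².
∂π/∂x_V = 222 − x_R − 2x_V = 0, so x_V = 111 − 0.5x_R.
By symmetry x_R = x_V; substituting into the reaction function, 1.5x_V = 111 and x_V = 74.

74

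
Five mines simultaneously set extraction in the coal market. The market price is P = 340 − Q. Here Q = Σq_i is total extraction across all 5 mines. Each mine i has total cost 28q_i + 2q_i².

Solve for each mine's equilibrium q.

31.2

A representative mine's profit is π_i = q_i(340 − Q) − 28q_i − 2q_i², with Q = q_i + Σ_{j≠i} q_j.
First-order condition: 312 − 6q_i − Σ_{j≠i} q_j = 0.
Imposing symmetry (q_j = q for all j) turns Σ_{j≠i} q_j into 4q, so 312 = 10q and q = 31.2.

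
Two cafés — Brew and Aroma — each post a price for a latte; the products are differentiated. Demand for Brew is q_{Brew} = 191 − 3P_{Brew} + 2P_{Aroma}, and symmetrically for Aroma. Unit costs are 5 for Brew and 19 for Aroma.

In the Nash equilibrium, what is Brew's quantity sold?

147.375

Brew's profit: π = (P_{Brew} − 5)(191 − 3P_{Brew} + 2P_{Aroma}).
∂π/∂P_{Brew} = 206 − 6P_{Brew} + 2P_{Aroma} = 0 ⇒ P_{Brew} = 103/3 + (1/3)P_{Aroma}.
Similarly P_{Aroma} = 124/3 + (1/3)P_{Brew}.
Substituting the second reaction function into the first: P_{Brew} = 103/3 + (1/3)(124/3 + (1/3)P_{Brew}), which gives (8/9)P_{Brew} = 433/9 ⇒ P_{Brew} = 54.125.
Then P_{Aroma} = 124/3 + (1/3)·54.125 = 59.375.
q_{Brew} = 191 − 3·54.125 + 2·59.375 = 147.375.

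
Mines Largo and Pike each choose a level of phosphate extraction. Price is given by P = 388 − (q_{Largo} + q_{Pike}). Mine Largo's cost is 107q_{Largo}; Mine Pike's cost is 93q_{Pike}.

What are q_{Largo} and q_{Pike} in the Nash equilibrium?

Mine Largo's profit: π = q_{Largo}(388 − (q_{Largo} + q_{Pike})) − 107q_{Largo}.
∂π/∂q_{Largo} = 281 − 2q_{Largo} − q_{Pike} = 0, so q_{Largo} = 140.5 − 0.5q_{Pike}.
By the same steps for Pike: q_{Pike} = 147.5 − 0.5q_{Largo}.
Solving the two reaction functions simultaneously: (1 − (−0.5)(−0.5))q_{Largo} = 140.5 − 0.5·147.5, so 0.75q_{Largo} = 66.75 and q_{Largo} = 89.
Then q_{Pike} = 147.5 − 0.5·89 = 103.

89, 103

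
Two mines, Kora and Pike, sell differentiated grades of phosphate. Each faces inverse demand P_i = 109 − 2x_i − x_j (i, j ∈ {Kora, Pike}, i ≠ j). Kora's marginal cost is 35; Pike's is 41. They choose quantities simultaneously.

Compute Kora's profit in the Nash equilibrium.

Mine Kora's profit: π = x_{Kora}(109 − 2x_{Kora} − x_{Pike}) − 35x_{Kora}.
∂π/∂x_{Kora} = 74 − 4x_{Kora} − x_{Pike} = 0 ⇒ x_{Kora} = 18.5 − 0.25x_{Pike}.
Similarly x_{Pike} = 17 − 0.25x_{Kora}.
Solving the two reaction functions simultaneously: (1 − (−0.25)(−0.25))x_{Kora} = 18.5 − 0.25·17, so 0.9375x_{Kora} = 14.25 and x_{Kora} = 15.2.
Then x_{Pike} = 17 − 0.25·15.2 = 13.2.
P_{Kora} = 109 − 2·15.2 − 13.2 = 65.4.
Profit = (65.4 − 35)·15.2 = 462.08.

462.08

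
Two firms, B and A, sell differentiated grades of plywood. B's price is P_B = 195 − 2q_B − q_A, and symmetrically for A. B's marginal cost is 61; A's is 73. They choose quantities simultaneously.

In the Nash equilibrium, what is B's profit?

Firm B's profit: π = q_B(195 − 2q_B − q_A) − 61q_B.
∂π/∂q_B = 134 − 4q_B − q_A = 0 ⇒ q_B = 33.5 − 0.25q_A.
Similarly q_A = 30.5 − 0.25q_B.
Plugging q_A into B's best response: q_B = 33.5 − 0.25(30.5 − 0.25q_B) ⇒ 0.9375q_B = 25.875, so q_B = 27.6.
Then q_A = 30.5 − 0.25·27.6 = 23.6.
P_B = 195 − 2·27.6 − 23.6 = 116.2.
Profit = (116.2 − 61)·27.6 = 1523.52.

1523.52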